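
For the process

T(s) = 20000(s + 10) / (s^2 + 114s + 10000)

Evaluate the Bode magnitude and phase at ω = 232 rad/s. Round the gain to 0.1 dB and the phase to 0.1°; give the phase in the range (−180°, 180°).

39.2 dB, -61.4°

At s = jω = j232:
zero (s+10): 10 + j232 → |·| = √(10²+232²) = √53924 ≈ 232.22, ∠ = arctan(232/10) ≈ 87.53°
quadratic: (j232)² + 114·j232 + 10000 = -43824 + j26448 → |·| ≈ 51186, ∠ ≈ 148.89°
|T| = 20000 · 232.22 / 51186 ≈ 90.736
Gain = 20 log₁₀(90.736) ≈ 39.16 dB
∠T = 87.53° − 148.89° = -61.36°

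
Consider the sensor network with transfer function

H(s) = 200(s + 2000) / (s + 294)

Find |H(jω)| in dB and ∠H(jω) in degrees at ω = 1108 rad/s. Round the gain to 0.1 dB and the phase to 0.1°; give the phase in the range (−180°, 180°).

52.0 dB, -46.2°

At s = jω = j1108:
zero (s+2000): 2000 + j1108 → |·| = √(2000²+1108²) = √5227664 ≈ 2286.4, ∠ = arctan(1108/2000) ≈ 28.99°
pole (s+294): 294 + j1108 → |·| = √(294²+1108²) = √1314100 ≈ 1146.3, ∠ = arctan(1108/294) ≈ 75.14°
|H| = 200 · 2286.4 / 1146.3 ≈ 398.92
Gain = 20 log₁₀(398.92) ≈ 52.02 dB
∠H = 28.99° − 75.14° = -46.15°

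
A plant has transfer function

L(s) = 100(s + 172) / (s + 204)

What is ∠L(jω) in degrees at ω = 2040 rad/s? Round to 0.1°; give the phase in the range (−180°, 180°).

At s = jω = j2040:
zero (s+172): 172 + j2040 → |·| = √(172²+2040²) = √4191184 ≈ 2047.2, ∠ = arctan(2040/172) ≈ 85.18°
pole (s+204): 204 + j2040 → |·| = √(204²+2040²) = √4203216 ≈ 2050.2, ∠ = arctan(2040/204) ≈ 84.29°
∠L = 85.18° − 84.29° = 0.89°

0.9°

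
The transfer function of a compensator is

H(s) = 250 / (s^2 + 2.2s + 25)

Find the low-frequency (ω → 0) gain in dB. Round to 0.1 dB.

20.0 dB

H(0) = 250 / 25 = 10
20 log₁₀(10) ≈ 20.00 dB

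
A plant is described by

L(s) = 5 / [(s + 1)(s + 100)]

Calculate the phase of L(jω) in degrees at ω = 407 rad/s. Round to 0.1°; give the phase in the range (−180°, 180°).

At s = jω = j407:
pole (s+1): 1 + j407 → |·| = √(1²+407²) = √165650 ≈ 407, ∠ = arctan(407/1) ≈ 89.86°
pole (s+100): 100 + j407 → |·| = √(100²+407²) = √175649 ≈ 419.1, ∠ = arctan(407/100) ≈ 76.20°
∠L = 0.00° − 166.06° = -166.06°

-166.1°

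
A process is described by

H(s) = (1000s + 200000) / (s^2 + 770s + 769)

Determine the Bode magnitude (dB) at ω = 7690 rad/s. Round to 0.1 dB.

Substitute s = j7690:
Numerator: 1000(j7690) + 200000 = 200000 + j7690000
Denominator: (j7690)^2 + 770(j7690) + 769 = -59135331 + j5921300
|N| = √(200000² + 7690000²) ≈ 7.6926e+06, ∠N ≈ 88.51°
|D| = √(59135331² + 5921300²) ≈ 5.9431e+07, ∠D ≈ 174.28°
|H| = 7.6926e+06 / 5.9431e+07 ≈ 0.12944
Gain = 20 log₁₀(0.12944) ≈ -17.76 dB

-17.8 dB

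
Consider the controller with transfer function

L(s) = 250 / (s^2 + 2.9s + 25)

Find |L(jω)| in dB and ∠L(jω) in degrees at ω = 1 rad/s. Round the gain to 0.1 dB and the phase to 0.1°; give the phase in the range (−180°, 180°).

20.3 dB, -6.9°

At s = jω = j1:
quadratic: (j1)² + 2.9·j1 + 25 = 24 + j2.9 → |·| ≈ 24.175, ∠ ≈ 6.89°
|L| = 250 / 24.175 ≈ 10.341
Gain = 20 log₁₀(10.341) ≈ 20.29 dB
∠L = 0.00° − 6.89° = -6.89°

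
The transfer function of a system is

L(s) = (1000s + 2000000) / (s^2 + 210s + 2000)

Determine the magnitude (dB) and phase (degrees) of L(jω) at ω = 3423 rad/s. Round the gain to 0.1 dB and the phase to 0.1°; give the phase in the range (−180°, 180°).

Substitute s = j3423:
Numerator: 1000(j3423) + 2000000 = 2000000 + j3423000
Denominator: (j3423)^2 + 210(j3423) + 2000 = -11714929 + j718830
|N| = √(2000000² + 3423000²) ≈ 3.9645e+06, ∠N ≈ 59.70°
|D| = √(11714929² + 718830²) ≈ 1.1737e+07, ∠D ≈ 176.49°
|L| = 3.9645e+06 / 1.1737e+07 ≈ 0.33778
Gain = 20 log₁₀(0.33778) ≈ -9.43 dB
∠L = 59.70° − 176.49° = -116.79°

-9.4 dB, -116.8°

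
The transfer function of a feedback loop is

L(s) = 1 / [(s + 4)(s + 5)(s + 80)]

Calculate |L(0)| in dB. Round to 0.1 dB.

-64.1 dB

L(0) = 1 / (4·5·80) = 0.000625
20 log₁₀(0.000625) ≈ -64.08 dB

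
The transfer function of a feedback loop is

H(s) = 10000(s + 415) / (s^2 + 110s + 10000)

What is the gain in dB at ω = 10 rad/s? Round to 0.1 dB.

52.4 dB

At s = jω = j10:
zero (s+415): 415 + j10 → |·| = √(415²+10²) = √172325 ≈ 415.12, ∠ = arctan(10/415) ≈ 1.38°
quadratic: (j10)² + 110·j10 + 10000 = 9900 + j1100 → |·| ≈ 9960.9, ∠ ≈ 6.34°
|H| = 10000 · 415.12 / 9960.9 ≈ 416.75
Gain = 20 log₁₀(416.75) ≈ 52.40 dB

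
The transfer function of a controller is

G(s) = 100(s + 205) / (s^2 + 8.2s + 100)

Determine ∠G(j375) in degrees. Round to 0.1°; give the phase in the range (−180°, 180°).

At s = jω = j375:
zero (s+205): 205 + j375 → |·| = √(205²+375²) = √182650 ≈ 427.38, ∠ = arctan(375/205) ≈ 61.34°
quadratic: (j375)² + 8.2·j375 + 100 = -140525 + j3075 → |·| ≈ 1.4056e+05, ∠ ≈ 178.75°
∠G = 61.34° − 178.75° = -117.41°

-117.4°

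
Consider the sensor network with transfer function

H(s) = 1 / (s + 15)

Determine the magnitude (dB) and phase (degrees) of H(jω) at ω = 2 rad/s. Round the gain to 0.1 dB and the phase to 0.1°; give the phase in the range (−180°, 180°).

At s = jω = j2:
pole (s+15): 15 + j2 → |·| = √(15²+2²) = √229 ≈ 15.133, ∠ = arctan(2/15) ≈ 7.59°
|H| = 1 / 15.133 ≈ 0.066081
Gain = 20 log₁₀(0.066081) ≈ -23.60 dB
∠H = 0.00° − 7.59° = -7.59°

-23.6 dB, -7.6°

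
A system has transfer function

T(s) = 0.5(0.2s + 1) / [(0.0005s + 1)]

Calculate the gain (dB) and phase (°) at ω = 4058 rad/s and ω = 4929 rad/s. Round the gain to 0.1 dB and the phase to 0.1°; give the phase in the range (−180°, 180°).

ω = 4058: 45.1 dB, 26.2°; ω = 4929: 45.4 dB, 22.0°

At ω = 4058 rad/s:
zero (1 + j4058·0.2) = 1 + j811.6 → |·| ≈ 811.6, ∠ ≈ 89.93°
pole (1 + j4058·0.0005) = 1 + j2.029 → |·| ≈ 2.262, ∠ ≈ 63.76°
|T| = 0.5 · 811.6 / (2.262) ≈ 179.4
Gain = 20 log₁₀(179.4) ≈ 45.08 dB
∠T = (89.93°) − (63.76°) = 26.17°

At ω = 4929 rad/s:
zero (1 + j4929·0.2) = 1 + j985.8 → |·| ≈ 985.8, ∠ ≈ 89.94°
pole (1 + j4929·0.0005) = 1 + j2.4645 → |·| ≈ 2.6597, ∠ ≈ 67.91°
|T| = 0.5 · 985.8 / (2.6597) ≈ 185.32
Gain = 20 log₁₀(185.32) ≈ 45.36 dB
∠T = (89.94°) − (67.91°) = 22.03°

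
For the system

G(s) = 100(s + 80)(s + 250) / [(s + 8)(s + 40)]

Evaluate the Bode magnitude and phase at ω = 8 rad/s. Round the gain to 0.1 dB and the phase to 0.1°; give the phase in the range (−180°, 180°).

At s = jω = j8:
zero (s+80): 80 + j8 → |·| = √(80²+8²) = √6464 ≈ 80.399, ∠ = arctan(8/80) ≈ 5.71°
zero (s+250): 250 + j8 → |·| = √(250²+8²) = √62564 ≈ 250.13, ∠ = arctan(8/250) ≈ 1.83°
pole (s+8): 8 + j8 → |·| = √(8²+8²) = √128 ≈ 11.314, ∠ = arctan(8/8) ≈ 45.00°
pole (s+40): 40 + j8 → |·| = √(40²+8²) = √1664 ≈ 40.792, ∠ = arctan(8/40) ≈ 11.31°
|G| = 100 · 20110 / 461.52 ≈ 4357.3
Gain = 20 log₁₀(4357.3) ≈ 72.78 dB
∠G = 7.54° − 56.31° = -48.77°

72.8 dB, -48.8°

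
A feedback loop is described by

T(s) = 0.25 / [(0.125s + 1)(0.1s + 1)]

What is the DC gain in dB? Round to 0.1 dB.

-12.0 dB

T(0) = 0.25 · 1 / 1 = 0.25
20 log₁₀(0.25) ≈ -12.04 dB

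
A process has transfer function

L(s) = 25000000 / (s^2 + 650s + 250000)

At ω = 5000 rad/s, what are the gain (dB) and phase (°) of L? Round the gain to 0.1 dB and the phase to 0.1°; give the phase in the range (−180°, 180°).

0.0 dB, -172.5°

At s = jω = j5000:
quadratic: (j5000)² + 650·j5000 + 250000 = -24750000 + j3250000 → |·| ≈ 2.4962e+07, ∠ ≈ 172.52°
|L| = 25000000 / 2.4962e+07 ≈ 1.0015
Gain = 20 log₁₀(1.0015) ≈ 0.01 dB
∠L = 0.00° − 172.52° = -172.52°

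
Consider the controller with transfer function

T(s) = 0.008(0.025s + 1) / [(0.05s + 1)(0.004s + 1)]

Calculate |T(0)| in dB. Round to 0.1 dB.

T(0) = 0.008 · 1 / 1 = 0.008
20 log₁₀(0.008) ≈ -41.94 dB

-41.9 dB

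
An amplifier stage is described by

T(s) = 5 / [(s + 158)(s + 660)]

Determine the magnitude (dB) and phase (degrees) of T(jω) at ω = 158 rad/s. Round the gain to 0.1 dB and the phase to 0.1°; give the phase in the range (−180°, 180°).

At s = jω = j158:
pole (s+158): 158 + j158 → |·| = √(158²+158²) = √49928 ≈ 223.45, ∠ = arctan(158/158) ≈ 45.00°
pole (s+660): 660 + j158 → |·| = √(660²+158²) = √460564 ≈ 678.65, ∠ = arctan(158/660) ≈ 13.46°
|T| = 5 / 1.5164e+05 ≈ 3.2973e-05
Gain = 20 log₁₀(3.2973e-05) ≈ -89.64 dB
∠T = 0.00° − 58.46° = -58.46°

-89.6 dB, -58.5°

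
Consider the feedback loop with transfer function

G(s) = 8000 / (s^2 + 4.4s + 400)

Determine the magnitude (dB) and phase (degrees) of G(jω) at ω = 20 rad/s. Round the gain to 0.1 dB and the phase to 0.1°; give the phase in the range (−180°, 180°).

At s = jω = j20:
quadratic: (j20)² + 4.4·j20 + 400 = 0 + j88 → |·| ≈ 88, ∠ ≈ 90.00°
|G| = 8000 / 88 ≈ 90.909
Gain = 20 log₁₀(90.909) ≈ 39.17 dB
∠G = 0.00° − 90.00° = -90.00°

39.2 dB, -90.0°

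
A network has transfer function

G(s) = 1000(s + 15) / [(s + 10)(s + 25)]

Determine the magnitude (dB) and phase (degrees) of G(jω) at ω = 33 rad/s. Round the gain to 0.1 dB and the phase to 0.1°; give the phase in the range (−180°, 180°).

28.1 dB, -60.4°

At s = jω = j33:
zero (s+15): 15 + j33 → |·| = √(15²+33²) = √1314 ≈ 36.249, ∠ = arctan(33/15) ≈ 65.56°
pole (s+10): 10 + j33 → |·| = √(10²+33²) = √1189 ≈ 34.482, ∠ = arctan(33/10) ≈ 73.14°
pole (s+25): 25 + j33 → |·| = √(25²+33²) = √1714 ≈ 41.4, ∠ = arctan(33/25) ≈ 52.85°
|G| = 1000 · 36.249 / 1427.6 ≈ 25.392
Gain = 20 log₁₀(25.392) ≈ 28.09 dB
∠G = 65.56° − 125.99° = -60.43°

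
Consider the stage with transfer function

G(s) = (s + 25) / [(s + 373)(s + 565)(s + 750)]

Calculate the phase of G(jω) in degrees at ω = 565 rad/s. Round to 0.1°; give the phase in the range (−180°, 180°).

At s = jω = j565:
zero (s+25): 25 + j565 → |·| = √(25²+565²) = √319850 ≈ 565.55, ∠ = arctan(565/25) ≈ 87.47°
pole (s+373): 373 + j565 → |·| = √(373²+565²) = √458354 ≈ 677.02, ∠ = arctan(565/373) ≈ 56.57°
pole (s+565): 565 + j565 → |·| = √(565²+565²) = √638450 ≈ 799.03, ∠ = arctan(565/565) ≈ 45.00°
pole (s+750): 750 + j565 → |·| = √(750²+565²) = √881725 ≈ 939, ∠ = arctan(565/750) ≈ 36.99°
∠G = 87.47° − 138.56° = -51.09°

-51.1°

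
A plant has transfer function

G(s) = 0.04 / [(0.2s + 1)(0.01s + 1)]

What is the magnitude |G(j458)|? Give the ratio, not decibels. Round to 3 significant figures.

9.31e-05

At ω = 458 rad/s:
pole (1 + j458·0.2) = 1 + j91.6 → |·| ≈ 91.605, ∠ ≈ 89.37°
pole (1 + j458·0.01) = 1 + j4.58 → |·| ≈ 4.6879, ∠ ≈ 77.68°
|G| = 0.04 · 1 / (91.605 · 4.6879) ≈ 9.3146e-05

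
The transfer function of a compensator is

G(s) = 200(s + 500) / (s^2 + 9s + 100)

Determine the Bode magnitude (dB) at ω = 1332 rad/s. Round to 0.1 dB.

-15.9 dB

At s = jω = j1332:
zero (s+500): 500 + j1332 → |·| = √(500²+1332²) = √2024224 ≈ 1422.8, ∠ = arctan(1332/500) ≈ 69.43°
quadratic: (j1332)² + 9·j1332 + 100 = -1774124 + j11988 → |·| ≈ 1.7742e+06, ∠ ≈ 179.61°
|G| = 200 · 1422.8 / 1.7742e+06 ≈ 0.16039
Gain = 20 log₁₀(0.16039) ≈ -15.90 dB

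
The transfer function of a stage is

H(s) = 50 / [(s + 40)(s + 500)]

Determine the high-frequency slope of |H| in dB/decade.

Each pole contributes −20 dB/decade at high frequency; each zero contributes +20 dB/decade.
Net: 0 zero(s) − 2 pole(s) → -40 dB/decade.

-40 dB/decade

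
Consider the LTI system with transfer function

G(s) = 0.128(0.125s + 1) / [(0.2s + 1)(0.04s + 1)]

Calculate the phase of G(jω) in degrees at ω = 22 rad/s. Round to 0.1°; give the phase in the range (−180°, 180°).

-48.5°

At ω = 22 rad/s:
zero (1 + j22·0.125) = 1 + j2.75 → |·| ≈ 2.9262, ∠ ≈ 70.02°
pole (1 + j22·0.2) = 1 + j4.4 → |·| ≈ 4.5122, ∠ ≈ 77.20°
pole (1 + j22·0.04) = 1 + j0.88 → |·| ≈ 1.3321, ∠ ≈ 41.35°
∠G = (70.02°) − (77.20° + 41.35°) = -48.53°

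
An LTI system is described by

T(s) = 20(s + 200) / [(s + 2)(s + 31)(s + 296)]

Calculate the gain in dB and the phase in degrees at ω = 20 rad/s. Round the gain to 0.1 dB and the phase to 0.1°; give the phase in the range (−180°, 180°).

-34.8 dB, -115.3°

At s = jω = j20:
zero (s+200): 200 + j20 → |·| = √(200²+20²) = √40400 ≈ 201, ∠ = arctan(20/200) ≈ 5.71°
pole (s+2): 2 + j20 → |·| = √(2²+20²) = √404 ≈ 20.1, ∠ = arctan(20/2) ≈ 84.29°
pole (s+31): 31 + j20 → |·| = √(31²+20²) = √1361 ≈ 36.892, ∠ = arctan(20/31) ≈ 32.83°
pole (s+296): 296 + j20 → |·| = √(296²+20²) = √88016 ≈ 296.67, ∠ = arctan(20/296) ≈ 3.87°
|T| = 20 · 201 / 2.1999e+05 ≈ 0.018274
Gain = 20 log₁₀(0.018274) ≈ -34.76 dB
∠T = 5.71° − 120.99° = -115.28°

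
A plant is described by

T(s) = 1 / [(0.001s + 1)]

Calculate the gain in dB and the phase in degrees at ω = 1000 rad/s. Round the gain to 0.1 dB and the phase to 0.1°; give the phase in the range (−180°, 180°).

At ω = 1000 rad/s:
pole (1 + j1000·0.001) = 1 + j1 → |·| ≈ 1.4142, ∠ ≈ 45.00°
|T| = 1 · 1 / (1.4142) ≈ 0.70711
Gain = 20 log₁₀(0.70711) ≈ -3.01 dB
∠T = (0°) − (45.00°) = -45.00°

-3.0 dB, -45.0°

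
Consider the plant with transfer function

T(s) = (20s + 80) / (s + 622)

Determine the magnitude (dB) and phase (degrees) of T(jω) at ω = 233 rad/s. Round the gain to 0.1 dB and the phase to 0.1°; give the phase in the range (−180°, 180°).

16.9 dB, 68.5°

Substitute s = j233:
Numerator: 20(j233) + 80 = 80 + j4660
Denominator: (j233) + 622 = 622 + j233
|N| = √(80² + 4660²) ≈ 4660.7, ∠N ≈ 89.02°
|D| = √(622² + 233²) ≈ 664.21, ∠D ≈ 20.54°
|T| = 4660.7 / 664.21 ≈ 7.0169
Gain = 20 log₁₀(7.0169) ≈ 16.92 dB
∠T = 89.02° − 20.54° = 68.48°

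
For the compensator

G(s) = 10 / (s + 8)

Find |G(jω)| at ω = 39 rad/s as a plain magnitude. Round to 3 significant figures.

Substitute s = j39:
Numerator: 10 = 10 + j0
Denominator: (j39) + 8 = 8 + j39
|N| = √(10² + 0²) ≈ 10, ∠N ≈ 0.00°
|D| = √(8² + 39²) ≈ 39.812, ∠D ≈ 78.41°
|G| = 10 / 39.812 ≈ 0.25118

0.251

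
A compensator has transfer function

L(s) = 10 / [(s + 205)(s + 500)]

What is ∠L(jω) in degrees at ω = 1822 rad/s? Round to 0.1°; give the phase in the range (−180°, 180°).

At s = jω = j1822:
pole (s+205): 205 + j1822 → |·| = √(205²+1822²) = √3361709 ≈ 1833.5, ∠ = arctan(1822/205) ≈ 83.58°
pole (s+500): 500 + j1822 → |·| = √(500²+1822²) = √3569684 ≈ 1889.4, ∠ = arctan(1822/500) ≈ 74.65°
∠L = 0.00° − 158.23° = -158.23°

-158.2°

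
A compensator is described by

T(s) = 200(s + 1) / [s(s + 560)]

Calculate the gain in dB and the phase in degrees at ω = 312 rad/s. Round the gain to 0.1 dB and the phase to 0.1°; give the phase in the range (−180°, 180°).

-10.1 dB, -29.3°

At s = jω = j312:
zero (s+1): 1 + j312 → |·| = √(1²+312²) = √97345 ≈ 312, ∠ = arctan(312/1) ≈ 89.82°
pole (s+560): 560 + j312 → |·| = √(560²+312²) = √410944 ≈ 641.05, ∠ = arctan(312/560) ≈ 29.12°
pole at origin: |s| = 312, ∠ = 90.00° (in denominator)
|T| = 200 · 312 / 2.0001e+05 ≈ 0.31198
Gain = 20 log₁₀(0.31198) ≈ -10.12 dB
∠T = 89.82° − 119.12° = -29.30°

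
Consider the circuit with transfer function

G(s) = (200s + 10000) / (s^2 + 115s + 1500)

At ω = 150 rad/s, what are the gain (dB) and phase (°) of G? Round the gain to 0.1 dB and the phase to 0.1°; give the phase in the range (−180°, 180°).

1.3 dB, -69.0°

Substitute s = j150:
Numerator: 200(j150) + 10000 = 10000 + j30000
Denominator: (j150)^2 + 115(j150) + 1500 = -21000 + j17250
|N| = √(10000² + 30000²) ≈ 31623, ∠N ≈ 71.57°
|D| = √(21000² + 17250²) ≈ 27177, ∠D ≈ 140.60°
|G| = 31623 / 27177 ≈ 1.1636
Gain = 20 log₁₀(1.1636) ≈ 1.32 dB
∠G = 71.57° − 140.60° = -69.03°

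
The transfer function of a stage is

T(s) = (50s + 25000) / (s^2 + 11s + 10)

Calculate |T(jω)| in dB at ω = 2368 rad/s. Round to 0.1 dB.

Substitute s = j2368:
Numerator: 50(j2368) + 25000 = 25000 + j118400
Denominator: (j2368)^2 + 11(j2368) + 10 = -5607414 + j26048
|N| = √(25000² + 118400²) ≈ 1.2101e+05, ∠N ≈ 78.08°
|D| = √(5607414² + 26048²) ≈ 5.6075e+06, ∠D ≈ 179.73°
|T| = 1.2101e+05 / 5.6075e+06 ≈ 0.02158
Gain = 20 log₁₀(0.02158) ≈ -33.32 dB

-33.3 dB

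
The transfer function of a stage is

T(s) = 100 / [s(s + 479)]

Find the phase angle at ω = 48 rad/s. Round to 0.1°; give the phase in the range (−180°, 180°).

-95.7°

At s = jω = j48:
pole (s+479): 479 + j48 → |·| = √(479²+48²) = √231745 ≈ 481.4, ∠ = arctan(48/479) ≈ 5.72°
pole at origin: |s| = 48, ∠ = 90.00° (in denominator)
∠T = 0.00° − 95.72° = -95.72°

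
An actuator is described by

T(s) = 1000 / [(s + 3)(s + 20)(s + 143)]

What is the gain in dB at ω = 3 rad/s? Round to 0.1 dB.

At s = jω = j3:
pole (s+3): 3 + j3 → |·| = √(3²+3²) = √18 ≈ 4.2426, ∠ = arctan(3/3) ≈ 45.00°
pole (s+20): 20 + j3 → |·| = √(20²+3²) = √409 ≈ 20.224, ∠ = arctan(3/20) ≈ 8.53°
pole (s+143): 143 + j3 → |·| = √(143²+3²) = √20458 ≈ 143.03, ∠ = arctan(3/143) ≈ 1.20°
|T| = 1000 / 12272 ≈ 0.081486
Gain = 20 log₁₀(0.081486) ≈ -21.78 dB

-21.8 dB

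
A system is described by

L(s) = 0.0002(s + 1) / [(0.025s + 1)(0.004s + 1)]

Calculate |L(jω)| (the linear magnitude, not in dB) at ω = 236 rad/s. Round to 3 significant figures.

At ω = 236 rad/s:
zero (1 + j236·1) = 1 + j236 → |·| ≈ 236, ∠ ≈ 89.76°
pole (1 + j236·0.025) = 1 + j5.9 → |·| ≈ 5.9841, ∠ ≈ 80.38°
pole (1 + j236·0.004) = 1 + j0.944 → |·| ≈ 1.3752, ∠ ≈ 43.35°
|L| = 0.0002 · 236 / (5.9841 · 1.3752) ≈ 0.0057356

0.00574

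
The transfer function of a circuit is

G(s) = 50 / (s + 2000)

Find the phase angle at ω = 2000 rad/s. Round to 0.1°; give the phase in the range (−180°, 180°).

At s = jω = j2000:
pole (s+2000): 2000 + j2000 → |·| = √(2000²+2000²) = √8000000 ≈ 2828.4, ∠ = arctan(2000/2000) ≈ 45.00°
∠G = 0.00° − 45.00° = -45.00°

-45.0°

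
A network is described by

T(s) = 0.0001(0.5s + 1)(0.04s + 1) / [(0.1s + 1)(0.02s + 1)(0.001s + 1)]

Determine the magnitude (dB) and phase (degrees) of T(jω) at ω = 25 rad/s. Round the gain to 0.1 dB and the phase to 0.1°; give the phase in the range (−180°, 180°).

At ω = 25 rad/s:
zero (1 + j25·0.5) = 1 + j12.5 → |·| ≈ 12.54, ∠ ≈ 85.43°
zero (1 + j25·0.04) = 1 + j1 → |·| ≈ 1.4142, ∠ ≈ 45.00°
pole (1 + j25·0.1) = 1 + j2.5 → |·| ≈ 2.6926, ∠ ≈ 68.20°
pole (1 + j25·0.02) = 1 + j0.5 → |·| ≈ 1.118, ∠ ≈ 26.57°
pole (1 + j25·0.001) = 1 + j0.025 → |·| ≈ 1.0003, ∠ ≈ 1.43°
|T| = 0.0001 · 12.54 · 1.4142 / (2.6926 · 1.118 · 1.0003) ≈ 0.00058893
Gain = 20 log₁₀(0.00058893) ≈ -64.60 dB
∠T = (85.43° + 45.00°) − (68.20° + 26.57° + 1.43°) = 34.23°

-64.6 dB, 34.2°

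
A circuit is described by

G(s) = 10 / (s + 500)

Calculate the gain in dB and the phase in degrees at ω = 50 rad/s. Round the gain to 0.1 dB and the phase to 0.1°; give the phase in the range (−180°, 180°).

Substitute s = j50:
Numerator: 10 = 10 + j0
Denominator: (j50) + 500 = 500 + j50
|N| = √(10² + 0²) ≈ 10, ∠N ≈ 0.00°
|D| = √(500² + 50²) ≈ 502.49, ∠D ≈ 5.71°
|G| = 10 / 502.49 ≈ 0.019901
Gain = 20 log₁₀(0.019901) ≈ -34.02 dB
∠G = 0.00° − 5.71° = -5.71°

-34.0 dB, -5.7°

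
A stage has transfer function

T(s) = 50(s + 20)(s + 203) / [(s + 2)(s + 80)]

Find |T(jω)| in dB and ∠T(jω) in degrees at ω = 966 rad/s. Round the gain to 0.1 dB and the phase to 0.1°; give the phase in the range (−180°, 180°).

34.1 dB, -8.2°

At s = jω = j966:
zero (s+20): 20 + j966 → |·| = √(20²+966²) = √933556 ≈ 966.21, ∠ = arctan(966/20) ≈ 88.81°
zero (s+203): 203 + j966 → |·| = √(203²+966²) = √974365 ≈ 987.1, ∠ = arctan(966/203) ≈ 78.13°
pole (s+2): 2 + j966 → |·| = √(2²+966²) = √933160 ≈ 966, ∠ = arctan(966/2) ≈ 89.88°
pole (s+80): 80 + j966 → |·| = √(80²+966²) = √939556 ≈ 969.31, ∠ = arctan(966/80) ≈ 85.27°
|T| = 50 · 9.5375e+05 / 9.3635e+05 ≈ 50.929
Gain = 20 log₁₀(50.929) ≈ 34.14 dB
∠T = 166.94° − 175.15° = -8.21°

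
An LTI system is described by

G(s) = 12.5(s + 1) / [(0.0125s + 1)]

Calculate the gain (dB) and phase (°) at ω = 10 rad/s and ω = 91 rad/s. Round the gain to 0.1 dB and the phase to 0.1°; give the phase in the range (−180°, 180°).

At ω = 10 rad/s:
zero (1 + j10·1) = 1 + j10 → |·| ≈ 10.05, ∠ ≈ 84.29°
pole (1 + j10·0.0125) = 1 + j0.125 → |·| ≈ 1.0078, ∠ ≈ 7.13°
|G| = 12.5 · 10.05 / (1.0078) ≈ 124.65
Gain = 20 log₁₀(124.65) ≈ 41.91 dB
∠G = (84.29°) − (7.13°) = 77.16°

At ω = 91 rad/s:
zero (1 + j91·1) = 1 + j91 → |·| ≈ 91.005, ∠ ≈ 89.37°
pole (1 + j91·0.0125) = 1 + j1.1375 → |·| ≈ 1.5146, ∠ ≈ 48.68°
|G| = 12.5 · 91.005 / (1.5146) ≈ 751.06
Gain = 20 log₁₀(751.06) ≈ 57.51 dB
∠G = (89.37°) − (48.68°) = 40.69°

ω = 10: 41.9 dB, 77.2°; ω = 91: 57.5 dB, 40.7°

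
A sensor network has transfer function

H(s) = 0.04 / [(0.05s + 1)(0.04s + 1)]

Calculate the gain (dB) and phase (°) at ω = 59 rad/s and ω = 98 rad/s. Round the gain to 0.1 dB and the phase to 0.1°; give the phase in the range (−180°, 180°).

At ω = 59 rad/s:
pole (1 + j59·0.05) = 1 + j2.95 → |·| ≈ 3.1149, ∠ ≈ 71.27°
pole (1 + j59·0.04) = 1 + j2.36 → |·| ≈ 2.5631, ∠ ≈ 67.04°
|H| = 0.04 · 1 / (3.1149 · 2.5631) ≈ 0.0050101
Gain = 20 log₁₀(0.0050101) ≈ -46.00 dB
∠H = (0°) − (71.27° + 67.04°) = -138.31°

At ω = 98 rad/s:
pole (1 + j98·0.05) = 1 + j4.9 → |·| ≈ 5.001, ∠ ≈ 78.47°
pole (1 + j98·0.04) = 1 + j3.92 → |·| ≈ 4.0455, ∠ ≈ 75.69°
|H| = 0.04 · 1 / (5.001 · 4.0455) ≈ 0.0019771
Gain = 20 log₁₀(0.0019771) ≈ -54.08 dB
∠H = (0°) − (78.47° + 75.69°) = -154.16°

ω = 59: -46.0 dB, -138.3°; ω = 98: -54.1 dB, -154.2°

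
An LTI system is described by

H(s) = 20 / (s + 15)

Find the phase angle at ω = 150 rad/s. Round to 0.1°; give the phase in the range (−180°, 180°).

At s = jω = j150:
pole (s+15): 15 + j150 → |·| = √(15²+150²) = √22725 ≈ 150.75, ∠ = arctan(150/15) ≈ 84.29°
∠H = 0.00° − 84.29° = -84.29°

-84.3°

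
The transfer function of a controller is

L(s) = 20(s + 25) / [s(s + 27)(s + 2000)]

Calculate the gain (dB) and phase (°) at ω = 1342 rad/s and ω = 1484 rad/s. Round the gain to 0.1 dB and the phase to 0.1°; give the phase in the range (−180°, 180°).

ω = 1342: -104.2 dB, -123.8°; ω = 1484: -105.3 dB, -126.5°

At s = jω = j1342:
zero (s+25): 25 + j1342 → |·| = √(25²+1342²) = √1801589 ≈ 1342.2, ∠ = arctan(1342/25) ≈ 88.93°
pole (s+27): 27 + j1342 → |·| = √(27²+1342²) = √1801693 ≈ 1342.3, ∠ = arctan(1342/27) ≈ 88.85°
pole (s+2000): 2000 + j1342 → |·| = √(2000²+1342²) = √5800964 ≈ 2408.5, ∠ = arctan(1342/2000) ≈ 33.86°
pole at origin: |s| = 1342, ∠ = 90.00° (in denominator)
|L| = 20 · 1342.2 / 4.3386e+09 ≈ 6.1872e-06
Gain = 20 log₁₀(6.1872e-06) ≈ -104.17 dB
∠L = 88.93° − 212.71° = -123.78°

At s = jω = j1484:
zero (s+25): 25 + j1484 → |·| = √(25²+1484²) = √2202881 ≈ 1484.2, ∠ = arctan(1484/25) ≈ 89.03°
pole (s+27): 27 + j1484 → |·| = √(27²+1484²) = √2202985 ≈ 1484.2, ∠ = arctan(1484/27) ≈ 88.96°
pole (s+2000): 2000 + j1484 → |·| = √(2000²+1484²) = √6202256 ≈ 2490.4, ∠ = arctan(1484/2000) ≈ 36.58°
pole at origin: |s| = 1484, ∠ = 90.00° (in denominator)
|L| = 20 · 1484.2 / 5.4852e+09 ≈ 5.4117e-06
Gain = 20 log₁₀(5.4117e-06) ≈ -105.33 dB
∠L = 89.03° − 215.54° = -126.51°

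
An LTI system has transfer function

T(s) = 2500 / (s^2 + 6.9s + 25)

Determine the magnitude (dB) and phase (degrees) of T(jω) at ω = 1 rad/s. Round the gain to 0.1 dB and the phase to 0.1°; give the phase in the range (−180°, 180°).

40.0 dB, -16.0°

At s = jω = j1:
quadratic: (j1)² + 6.9·j1 + 25 = 24 + j6.9 → |·| ≈ 24.972, ∠ ≈ 16.04°
|T| = 2500 / 24.972 ≈ 100.11
Gain = 20 log₁₀(100.11) ≈ 40.01 dB
∠T = 0.00° − 16.04° = -16.04°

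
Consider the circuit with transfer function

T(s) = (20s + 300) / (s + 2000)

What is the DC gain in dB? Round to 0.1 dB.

T(0) = 300 / 2000 = 0.15
20 log₁₀(0.15) ≈ -16.48 dB

-16.5 dB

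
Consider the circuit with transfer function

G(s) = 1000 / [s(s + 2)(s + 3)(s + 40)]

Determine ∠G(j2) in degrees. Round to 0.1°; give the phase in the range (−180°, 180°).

-171.6°

At s = jω = j2:
pole (s+2): 2 + j2 → |·| = √(2²+2²) = √8 ≈ 2.8284, ∠ = arctan(2/2) ≈ 45.00°
pole (s+3): 3 + j2 → |·| = √(3²+2²) = √13 ≈ 3.6056, ∠ = arctan(2/3) ≈ 33.69°
pole (s+40): 40 + j2 → |·| = √(40²+2²) = √1604 ≈ 40.05, ∠ = arctan(2/40) ≈ 2.86°
pole at origin: |s| = 2, ∠ = 90.00° (in denominator)
∠G = 0.00° − 171.55° = -171.55°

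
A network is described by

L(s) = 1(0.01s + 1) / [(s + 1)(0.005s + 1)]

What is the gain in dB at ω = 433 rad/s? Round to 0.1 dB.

At ω = 433 rad/s:
zero (1 + j433·0.01) = 1 + j4.33 → |·| ≈ 4.444, ∠ ≈ 77.00°
pole (1 + j433·1) = 1 + j433 → |·| ≈ 433, ∠ ≈ 89.87°
pole (1 + j433·0.005) = 1 + j2.165 → |·| ≈ 2.3848, ∠ ≈ 65.21°
|L| = 1 · 4.444 / (433 · 2.3848) ≈ 0.0043036
Gain = 20 log₁₀(0.0043036) ≈ -47.32 dB

-47.3 dB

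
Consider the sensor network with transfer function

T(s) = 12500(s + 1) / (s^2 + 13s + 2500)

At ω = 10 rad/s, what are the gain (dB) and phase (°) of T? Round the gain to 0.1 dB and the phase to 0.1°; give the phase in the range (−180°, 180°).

At s = jω = j10:
zero (s+1): 1 + j10 → |·| = √(1²+10²) = √101 ≈ 10.05, ∠ = arctan(10/1) ≈ 84.29°
quadratic: (j10)² + 13·j10 + 2500 = 2400 + j130 → |·| ≈ 2403.5, ∠ ≈ 3.10°
|T| = 12500 · 10.05 / 2403.5 ≈ 52.268
Gain = 20 log₁₀(52.268) ≈ 34.36 dB
∠T = 84.29° − 3.10° = 81.19°

34.4 dB, 81.2°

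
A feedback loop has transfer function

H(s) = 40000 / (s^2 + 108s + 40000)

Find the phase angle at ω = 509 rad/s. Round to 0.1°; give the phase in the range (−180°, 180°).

At s = jω = j509:
quadratic: (j509)² + 108·j509 + 40000 = -219081 + j54972 → |·| ≈ 2.2587e+05, ∠ ≈ 165.91°
∠H = 0.00° − 165.91° = -165.91°

-165.9°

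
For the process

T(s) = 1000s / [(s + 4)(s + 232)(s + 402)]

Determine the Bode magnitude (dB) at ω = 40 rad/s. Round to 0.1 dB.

At s = jω = j40:
zero at origin: s = j40 → |·| = 40, ∠ = 90.00°
pole (s+4): 4 + j40 → |·| = √(4²+40²) = √1616 ≈ 40.2, ∠ = arctan(40/4) ≈ 84.29°
pole (s+232): 232 + j40 → |·| = √(232²+40²) = √55424 ≈ 235.42, ∠ = arctan(40/232) ≈ 9.78°
pole (s+402): 402 + j40 → |·| = √(402²+40²) = √163204 ≈ 403.99, ∠ = arctan(40/402) ≈ 5.68°
|T| = 1000 · 40 / 3.8233e+06 ≈ 0.010462
Gain = 20 log₁₀(0.010462) ≈ -39.61 dB

-39.6 dB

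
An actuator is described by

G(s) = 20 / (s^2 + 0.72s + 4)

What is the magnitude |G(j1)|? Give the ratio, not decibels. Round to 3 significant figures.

6.48

At s = jω = j1:
quadratic: (j1)² + 0.72·j1 + 4 = 3 + j0.72 → |·| ≈ 3.0852, ∠ ≈ 13.50°
|G| = 20 / 3.0852 ≈ 6.4826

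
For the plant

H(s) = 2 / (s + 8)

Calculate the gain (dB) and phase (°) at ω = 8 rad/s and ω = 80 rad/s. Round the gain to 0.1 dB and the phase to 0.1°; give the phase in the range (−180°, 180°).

ω = 8: -15.1 dB, -45.0°; ω = 80: -32.1 dB, -84.3°

Substitute s = j8:
Numerator: 2 = 2 + j0
Denominator: (j8) + 8 = 8 + j8
|N| = √(2² + 0²) ≈ 2, ∠N ≈ 0.00°
|D| = √(8² + 8²) ≈ 11.314, ∠D ≈ 45.00°
|H| = 2 / 11.314 ≈ 0.17677
Gain = 20 log₁₀(0.17677) ≈ -15.05 dB
∠H = 0.00° − 45.00° = -45.00°

Substitute s = j80:
Numerator: 2 = 2 + j0
Denominator: (j80) + 8 = 8 + j80
|N| = √(2² + 0²) ≈ 2, ∠N ≈ 0.00°
|D| = √(8² + 80²) ≈ 80.399, ∠D ≈ 84.29°
|H| = 2 / 80.399 ≈ 0.024876
Gain = 20 log₁₀(0.024876) ≈ -32.08 dB
∠H = 0.00° − 84.29° = -84.29°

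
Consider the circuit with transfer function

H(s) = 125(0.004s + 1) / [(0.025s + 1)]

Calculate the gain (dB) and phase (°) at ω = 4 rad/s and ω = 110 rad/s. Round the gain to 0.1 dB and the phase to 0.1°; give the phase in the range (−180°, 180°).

ω = 4: 41.9 dB, -4.8°; ω = 110: 33.4 dB, -46.3°

At ω = 4 rad/s:
zero (1 + j4·0.004) = 1 + j0.016 → |·| ≈ 1.0001, ∠ ≈ 0.92°
pole (1 + j4·0.025) = 1 + j0.1 → |·| ≈ 1.005, ∠ ≈ 5.71°
|H| = 125 · 1.0001 / (1.005) ≈ 124.39
Gain = 20 log₁₀(124.39) ≈ 41.90 dB
∠H = (0.92°) − (5.71°) = -4.79°

At ω = 110 rad/s:
zero (1 + j110·0.004) = 1 + j0.44 → |·| ≈ 1.0925, ∠ ≈ 23.75°
pole (1 + j110·0.025) = 1 + j2.75 → |·| ≈ 2.9262, ∠ ≈ 70.02°
|H| = 125 · 1.0925 / (2.9262) ≈ 46.669
Gain = 20 log₁₀(46.669) ≈ 33.38 dB
∠H = (23.75°) − (70.02°) = -46.27°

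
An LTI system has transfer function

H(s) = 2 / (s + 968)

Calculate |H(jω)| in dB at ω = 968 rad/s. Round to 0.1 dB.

At s = jω = j968:
pole (s+968): 968 + j968 → |·| = √(968²+968²) = √1874048 ≈ 1369, ∠ = arctan(968/968) ≈ 45.00°
|H| = 2 / 1369 ≈ 0.0014609
Gain = 20 log₁₀(0.0014609) ≈ -56.71 dB

-56.7 dB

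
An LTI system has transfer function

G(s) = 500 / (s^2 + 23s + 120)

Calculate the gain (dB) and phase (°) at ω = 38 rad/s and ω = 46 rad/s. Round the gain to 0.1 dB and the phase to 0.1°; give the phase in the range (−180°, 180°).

Substitute s = j38:
Numerator: 500 = 500 + j0
Denominator: (j38)^2 + 23(j38) + 120 = -1324 + j874
|N| = √(500² + 0²) ≈ 500, ∠N ≈ 0.00°
|D| = √(1324² + 874²) ≈ 1586.5, ∠D ≈ 146.57°
|G| = 500 / 1586.5 ≈ 0.31516
Gain = 20 log₁₀(0.31516) ≈ -10.03 dB
∠G = 0.00° − 146.57° = -146.57°

Substitute s = j46:
Numerator: 500 = 500 + j0
Denominator: (j46)^2 + 23(j46) + 120 = -1996 + j1058
|N| = √(500² + 0²) ≈ 500, ∠N ≈ 0.00°
|D| = √(1996² + 1058²) ≈ 2259.1, ∠D ≈ 152.07°
|G| = 500 / 2259.1 ≈ 0.22133
Gain = 20 log₁₀(0.22133) ≈ -13.10 dB
∠G = 0.00° − 152.07° = -152.07°

ω = 38: -10.0 dB, -146.6°; ω = 46: -13.1 dB, -152.1°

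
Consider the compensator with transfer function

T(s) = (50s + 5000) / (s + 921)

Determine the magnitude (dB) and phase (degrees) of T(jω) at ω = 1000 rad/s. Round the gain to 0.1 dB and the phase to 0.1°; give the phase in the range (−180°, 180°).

31.4 dB, 36.9°

Substitute s = j1000:
Numerator: 50(j1000) + 5000 = 5000 + j50000
Denominator: (j1000) + 921 = 921 + j1000
|N| = √(5000² + 50000²) ≈ 50249, ∠N ≈ 84.29°
|D| = √(921² + 1000²) ≈ 1359.5, ∠D ≈ 47.35°
|T| = 50249 / 1359.5 ≈ 36.961
Gain = 20 log₁₀(36.961) ≈ 31.35 dB
∠T = 84.29° − 47.35° = 36.94°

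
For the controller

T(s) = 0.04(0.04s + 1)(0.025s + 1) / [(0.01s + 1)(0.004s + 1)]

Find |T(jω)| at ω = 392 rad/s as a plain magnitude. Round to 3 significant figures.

At ω = 392 rad/s:
zero (1 + j392·0.04) = 1 + j15.68 → |·| ≈ 15.712, ∠ ≈ 86.35°
zero (1 + j392·0.025) = 1 + j9.8 → |·| ≈ 9.8509, ∠ ≈ 84.17°
pole (1 + j392·0.01) = 1 + j3.92 → |·| ≈ 4.0455, ∠ ≈ 75.69°
pole (1 + j392·0.004) = 1 + j1.568 → |·| ≈ 1.8597, ∠ ≈ 57.47°
|T| = 0.04 · 15.712 · 9.8509 / (4.0455 · 1.8597) ≈ 0.82291

0.823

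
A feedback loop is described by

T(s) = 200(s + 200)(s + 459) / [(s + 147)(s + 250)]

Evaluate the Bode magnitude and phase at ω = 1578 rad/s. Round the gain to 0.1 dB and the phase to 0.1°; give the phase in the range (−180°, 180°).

At s = jω = j1578:
zero (s+200): 200 + j1578 → |·| = √(200²+1578²) = √2530084 ≈ 1590.6, ∠ = arctan(1578/200) ≈ 82.78°
zero (s+459): 459 + j1578 → |·| = √(459²+1578²) = √2700765 ≈ 1643.4, ∠ = arctan(1578/459) ≈ 73.78°
pole (s+147): 147 + j1578 → |·| = √(147²+1578²) = √2511693 ≈ 1584.8, ∠ = arctan(1578/147) ≈ 84.68°
pole (s+250): 250 + j1578 → |·| = √(250²+1578²) = √2552584 ≈ 1597.7, ∠ = arctan(1578/250) ≈ 81.00°
|T| = 200 · 2.614e+06 / 2.532e+06 ≈ 206.48
Gain = 20 log₁₀(206.48) ≈ 46.30 dB
∠T = 156.56° − 165.68° = -9.12°

46.3 dB, -9.1°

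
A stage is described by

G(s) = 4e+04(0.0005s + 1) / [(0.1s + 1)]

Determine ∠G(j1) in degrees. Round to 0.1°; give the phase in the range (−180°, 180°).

-5.7°

At ω = 1 rad/s:
zero (1 + j1·0.0005) = 1 + j0.0005 → |·| ≈ 1, ∠ ≈ 0.03°
pole (1 + j1·0.1) = 1 + j0.1 → |·| ≈ 1.005, ∠ ≈ 5.71°
∠G = (0.03°) − (5.71°) = -5.68°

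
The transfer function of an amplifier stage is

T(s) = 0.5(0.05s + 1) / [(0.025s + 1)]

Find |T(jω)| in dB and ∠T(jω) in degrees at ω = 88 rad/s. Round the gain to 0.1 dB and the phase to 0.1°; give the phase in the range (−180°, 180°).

At ω = 88 rad/s:
zero (1 + j88·0.05) = 1 + j4.4 → |·| ≈ 4.5122, ∠ ≈ 77.20°
pole (1 + j88·0.025) = 1 + j2.2 → |·| ≈ 2.4166, ∠ ≈ 65.56°
|T| = 0.5 · 4.5122 / (2.4166) ≈ 0.93358
Gain = 20 log₁₀(0.93358) ≈ -0.60 dB
∠T = (77.20°) − (65.56°) = 11.64°

-0.6 dB, 11.6°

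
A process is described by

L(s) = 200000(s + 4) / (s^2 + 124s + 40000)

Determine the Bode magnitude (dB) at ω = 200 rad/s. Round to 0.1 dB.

At s = jω = j200:
zero (s+4): 4 + j200 → |·| = √(4²+200²) = √40016 ≈ 200.04, ∠ = arctan(200/4) ≈ 88.85°
quadratic: (j200)² + 124·j200 + 40000 = 0 + j24800 → |·| ≈ 24800, ∠ ≈ 90.00°
|L| = 200000 · 200.04 / 24800 ≈ 1613.2
Gain = 20 log₁₀(1613.2) ≈ 64.15 dB

64.2 dB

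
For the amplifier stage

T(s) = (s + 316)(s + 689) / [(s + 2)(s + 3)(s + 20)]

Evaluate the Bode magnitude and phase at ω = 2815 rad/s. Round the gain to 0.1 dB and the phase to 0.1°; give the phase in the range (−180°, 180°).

-68.7 dB, -109.6°

At s = jω = j2815:
zero (s+316): 316 + j2815 → |·| = √(316²+2815²) = √8024081 ≈ 2832.7, ∠ = arctan(2815/316) ≈ 83.60°
zero (s+689): 689 + j2815 → |·| = √(689²+2815²) = √8398946 ≈ 2898.1, ∠ = arctan(2815/689) ≈ 76.25°
pole (s+2): 2 + j2815 → |·| = √(2²+2815²) = √7924229 ≈ 2815, ∠ = arctan(2815/2) ≈ 89.96°
pole (s+3): 3 + j2815 → |·| = √(3²+2815²) = √7924234 ≈ 2815, ∠ = arctan(2815/3) ≈ 89.94°
pole (s+20): 20 + j2815 → |·| = √(20²+2815²) = √7924625 ≈ 2815.1, ∠ = arctan(2815/20) ≈ 89.59°
|T| = 1 · 8.2094e+06 / 2.2307e+10 ≈ 0.00036802
Gain = 20 log₁₀(0.00036802) ≈ -68.68 dB
∠T = 159.85° − 269.49° = -109.64°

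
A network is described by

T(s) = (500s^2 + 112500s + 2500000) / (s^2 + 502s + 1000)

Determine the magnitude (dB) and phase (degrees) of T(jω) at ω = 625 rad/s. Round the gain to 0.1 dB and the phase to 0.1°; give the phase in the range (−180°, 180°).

52.3 dB, 18.8°

Substitute s = j625:
Numerator: 500(j625)^2 + 112500(j625) + 2500000 = -192812500 + j70312500
Denominator: (j625)^2 + 502(j625) + 1000 = -389625 + j313750
|N| = √(192812500² + 70312500²) ≈ 2.0523e+08, ∠N ≈ 159.96°
|D| = √(389625² + 313750²) ≈ 5.0025e+05, ∠D ≈ 141.16°
|T| = 2.0523e+08 / 5.0025e+05 ≈ 410.25
Gain = 20 log₁₀(410.25) ≈ 52.26 dB
∠T = 159.96° − 141.16° = 18.80°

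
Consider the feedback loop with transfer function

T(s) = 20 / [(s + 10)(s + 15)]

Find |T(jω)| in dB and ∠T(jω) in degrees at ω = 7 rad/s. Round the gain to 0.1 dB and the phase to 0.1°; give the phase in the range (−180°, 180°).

At s = jω = j7:
pole (s+10): 10 + j7 → |·| = √(10²+7²) = √149 ≈ 12.207, ∠ = arctan(7/10) ≈ 34.99°
pole (s+15): 15 + j7 → |·| = √(15²+7²) = √274 ≈ 16.553, ∠ = arctan(7/15) ≈ 25.02°
|T| = 20 / 202.06 ≈ 0.098981
Gain = 20 log₁₀(0.098981) ≈ -20.09 dB
∠T = 0.00° − 60.01° = -60.01°

-20.1 dB, -60.0°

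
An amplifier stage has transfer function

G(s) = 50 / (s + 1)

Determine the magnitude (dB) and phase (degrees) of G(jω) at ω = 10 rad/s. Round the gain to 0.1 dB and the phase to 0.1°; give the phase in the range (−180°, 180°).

Substitute s = j10:
Numerator: 50 = 50 + j0
Denominator: (j10) + 1 = 1 + j10
|N| = √(50² + 0²) ≈ 50, ∠N ≈ 0.00°
|D| = √(1² + 10²) ≈ 10.05, ∠D ≈ 84.29°
|G| = 50 / 10.05 ≈ 4.9751
Gain = 20 log₁₀(4.9751) ≈ 13.94 dB
∠G = 0.00° − 84.29° = -84.29°

13.9 dB, -84.3°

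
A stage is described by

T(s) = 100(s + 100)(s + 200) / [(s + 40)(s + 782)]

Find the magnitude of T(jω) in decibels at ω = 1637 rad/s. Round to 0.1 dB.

39.2 dB

At s = jω = j1637:
zero (s+100): 100 + j1637 → |·| = √(100²+1637²) = √2689769 ≈ 1640.1, ∠ = arctan(1637/100) ≈ 86.50°
zero (s+200): 200 + j1637 → |·| = √(200²+1637²) = √2719769 ≈ 1649.2, ∠ = arctan(1637/200) ≈ 83.03°
pole (s+40): 40 + j1637 → |·| = √(40²+1637²) = √2681369 ≈ 1637.5, ∠ = arctan(1637/40) ≈ 88.60°
pole (s+782): 782 + j1637 → |·| = √(782²+1637²) = √3291293 ≈ 1814.2, ∠ = arctan(1637/782) ≈ 64.47°
|T| = 100 · 2.7049e+06 / 2.9708e+06 ≈ 91.05
Gain = 20 log₁₀(91.05) ≈ 39.19 dB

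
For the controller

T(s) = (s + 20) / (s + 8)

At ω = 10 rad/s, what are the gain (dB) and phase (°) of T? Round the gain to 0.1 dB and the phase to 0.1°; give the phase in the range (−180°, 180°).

Substitute s = j10:
Numerator: (j10) + 20 = 20 + j10
Denominator: (j10) + 8 = 8 + j10
|N| = √(20² + 10²) ≈ 22.361, ∠N ≈ 26.57°
|D| = √(8² + 10²) ≈ 12.806, ∠D ≈ 51.34°
|T| = 22.361 / 12.806 ≈ 1.7461
Gain = 20 log₁₀(1.7461) ≈ 4.84 dB
∠T = 26.57° − 51.34° = -24.77°

4.8 dB, -24.8°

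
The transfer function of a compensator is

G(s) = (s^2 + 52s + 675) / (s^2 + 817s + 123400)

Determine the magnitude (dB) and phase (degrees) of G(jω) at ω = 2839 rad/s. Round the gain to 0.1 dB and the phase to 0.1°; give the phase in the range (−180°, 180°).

Substitute s = j2839:
Numerator: (j2839)^2 + 52(j2839) + 675 = -8059246 + j147628
Denominator: (j2839)^2 + 817(j2839) + 123400 = -7936521 + j2319463
|N| = √(8059246² + 147628²) ≈ 8.0606e+06, ∠N ≈ 178.95°
|D| = √(7936521² + 2319463²) ≈ 8.2685e+06, ∠D ≈ 163.71°
|G| = 8.0606e+06 / 8.2685e+06 ≈ 0.97486
Gain = 20 log₁₀(0.97486) ≈ -0.22 dB
∠G = 178.95° − 163.71° = 15.24°

-0.2 dB, 15.2°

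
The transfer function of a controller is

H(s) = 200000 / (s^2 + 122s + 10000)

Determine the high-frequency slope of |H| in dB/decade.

Each pole contributes −20 dB/decade at high frequency; each zero contributes +20 dB/decade.
Net: 0 zero(s) − 2 pole(s) → -40 dB/decade.

-40 dB/decade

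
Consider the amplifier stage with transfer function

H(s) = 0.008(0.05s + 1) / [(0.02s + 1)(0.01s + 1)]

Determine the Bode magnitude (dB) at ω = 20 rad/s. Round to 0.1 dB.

At ω = 20 rad/s:
zero (1 + j20·0.05) = 1 + j1 → |·| ≈ 1.4142, ∠ ≈ 45.00°
pole (1 + j20·0.02) = 1 + j0.4 → |·| ≈ 1.077, ∠ ≈ 21.80°
pole (1 + j20·0.01) = 1 + j0.2 → |·| ≈ 1.0198, ∠ ≈ 11.31°
|H| = 0.008 · 1.4142 / (1.077 · 1.0198) ≈ 0.010301
Gain = 20 log₁₀(0.010301) ≈ -39.74 dB

-39.7 dB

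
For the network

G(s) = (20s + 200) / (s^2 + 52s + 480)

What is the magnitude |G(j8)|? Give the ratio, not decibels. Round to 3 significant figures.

Substitute s = j8:
Numerator: 20(j8) + 200 = 200 + j160
Denominator: (j8)^2 + 52(j8) + 480 = 416 + j416
|N| = √(200² + 160²) ≈ 256.12, ∠N ≈ 38.66°
|D| = √(416² + 416²) ≈ 588.31, ∠D ≈ 45.00°
|G| = 256.12 / 588.31 ≈ 0.43535

0.435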